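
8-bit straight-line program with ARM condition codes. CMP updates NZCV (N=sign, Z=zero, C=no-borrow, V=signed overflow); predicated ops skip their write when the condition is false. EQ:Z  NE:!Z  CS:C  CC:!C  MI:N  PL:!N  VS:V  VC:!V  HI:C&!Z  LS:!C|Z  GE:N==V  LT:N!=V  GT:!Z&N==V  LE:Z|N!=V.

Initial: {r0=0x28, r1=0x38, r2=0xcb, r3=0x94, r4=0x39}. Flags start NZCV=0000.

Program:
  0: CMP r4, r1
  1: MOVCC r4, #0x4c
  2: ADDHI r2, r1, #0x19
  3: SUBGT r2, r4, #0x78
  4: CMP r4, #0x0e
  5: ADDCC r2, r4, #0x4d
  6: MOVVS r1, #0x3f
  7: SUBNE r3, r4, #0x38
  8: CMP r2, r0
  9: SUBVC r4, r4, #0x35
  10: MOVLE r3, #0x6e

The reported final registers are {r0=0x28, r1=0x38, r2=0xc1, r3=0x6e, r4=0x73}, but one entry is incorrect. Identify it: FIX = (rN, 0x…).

FIX = (r4, 0x04)

[0] flags=0010 → (cmp)
[1] flags=0010 CC?F → skip
[2] flags=0010 HI?T → r2=0x51
[3] flags=0010 GT?T → r2=0xc1
[4] flags=0010 → (cmp)
[5] flags=0010 CC?F → skip
[6] flags=0010 VS?F → skip
[7] flags=0010 NE?T → r3=0x01
[8] flags=1010 → (cmp)
[9] flags=1010 VC?T → r4=0x04
[10] flags=1010 LE?T → r3=0x6e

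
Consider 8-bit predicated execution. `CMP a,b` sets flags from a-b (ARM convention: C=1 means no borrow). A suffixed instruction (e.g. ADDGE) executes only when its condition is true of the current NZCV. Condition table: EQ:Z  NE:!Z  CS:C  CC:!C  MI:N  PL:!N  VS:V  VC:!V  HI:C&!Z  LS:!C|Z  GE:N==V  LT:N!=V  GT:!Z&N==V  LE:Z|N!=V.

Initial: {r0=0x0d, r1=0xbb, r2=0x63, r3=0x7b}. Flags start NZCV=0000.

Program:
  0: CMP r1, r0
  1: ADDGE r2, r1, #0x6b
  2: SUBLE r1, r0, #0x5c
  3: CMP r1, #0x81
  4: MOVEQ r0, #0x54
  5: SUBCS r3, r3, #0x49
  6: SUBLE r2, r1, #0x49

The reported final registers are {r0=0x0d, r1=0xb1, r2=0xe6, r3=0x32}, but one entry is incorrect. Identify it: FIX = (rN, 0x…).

0: ✓ CMP  NZCV=1010
1: · ADDGE
2: ✓ SUBLE  r1←0xb1
3: ✓ CMP  NZCV=0010
4: · MOVEQ
5: ✓ SUBCS  r3←0x32
6: · SUBLE

FIX = (r2, 0x63)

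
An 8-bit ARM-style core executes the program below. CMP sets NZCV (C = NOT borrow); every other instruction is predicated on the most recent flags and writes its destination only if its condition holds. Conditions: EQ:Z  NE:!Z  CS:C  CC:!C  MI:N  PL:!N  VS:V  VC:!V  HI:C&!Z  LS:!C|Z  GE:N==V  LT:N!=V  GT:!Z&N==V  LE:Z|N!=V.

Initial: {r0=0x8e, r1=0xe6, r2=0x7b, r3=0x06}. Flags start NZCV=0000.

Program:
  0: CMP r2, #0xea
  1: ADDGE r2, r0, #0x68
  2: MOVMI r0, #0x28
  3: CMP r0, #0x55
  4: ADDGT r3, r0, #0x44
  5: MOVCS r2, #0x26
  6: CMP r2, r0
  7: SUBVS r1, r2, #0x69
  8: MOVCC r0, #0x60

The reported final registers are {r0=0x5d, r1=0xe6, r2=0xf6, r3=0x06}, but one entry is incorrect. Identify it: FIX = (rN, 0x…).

FIX = (r0, 0x28)

0: ✓ CMP  NZCV=1001
1: ✓ ADDGE  r2←0xf6
2: ✓ MOVMI  r0←0x28
3: ✓ CMP  NZCV=1000
4: · ADDGT
5: · MOVCS
6: ✓ CMP  NZCV=1010
7: · SUBVS
8: · MOVCC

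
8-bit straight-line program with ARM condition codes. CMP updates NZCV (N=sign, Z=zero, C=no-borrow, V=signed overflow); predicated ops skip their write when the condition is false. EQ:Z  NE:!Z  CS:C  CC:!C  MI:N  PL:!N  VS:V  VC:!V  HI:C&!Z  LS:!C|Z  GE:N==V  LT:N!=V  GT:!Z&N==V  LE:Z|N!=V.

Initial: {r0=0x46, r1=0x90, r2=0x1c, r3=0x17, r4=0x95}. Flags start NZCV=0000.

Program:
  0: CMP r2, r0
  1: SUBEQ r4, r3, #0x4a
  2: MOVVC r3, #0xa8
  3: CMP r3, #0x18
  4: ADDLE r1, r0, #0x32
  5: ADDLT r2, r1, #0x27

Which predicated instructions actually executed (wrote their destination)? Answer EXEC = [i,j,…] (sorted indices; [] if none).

EXEC = [2,4,5]

0: ✓ CMP  NZCV=1000
1: · SUBEQ
2: ✓ MOVVC  r3←0xa8
3: ✓ CMP  NZCV=1010
4: ✓ ADDLE  r1←0x78
5: ✓ ADDLT  r2←0x9f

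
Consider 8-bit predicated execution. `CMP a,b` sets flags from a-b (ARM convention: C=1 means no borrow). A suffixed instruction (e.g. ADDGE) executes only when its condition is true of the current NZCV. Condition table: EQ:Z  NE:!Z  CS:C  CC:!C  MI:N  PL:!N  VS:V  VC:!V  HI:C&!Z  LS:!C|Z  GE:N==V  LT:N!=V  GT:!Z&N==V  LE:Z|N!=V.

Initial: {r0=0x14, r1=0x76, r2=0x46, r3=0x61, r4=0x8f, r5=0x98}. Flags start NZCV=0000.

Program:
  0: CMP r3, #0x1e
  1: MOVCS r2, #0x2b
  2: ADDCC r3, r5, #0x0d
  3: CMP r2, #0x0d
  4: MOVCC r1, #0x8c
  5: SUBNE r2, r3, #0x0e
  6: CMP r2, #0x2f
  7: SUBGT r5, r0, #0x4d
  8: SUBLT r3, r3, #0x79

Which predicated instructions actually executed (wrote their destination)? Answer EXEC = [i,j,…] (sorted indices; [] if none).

EXEC = [1,5,7]

[0] flags=0010 → (cmp)
[1] flags=0010 CS?T → r2=0x2b
[2] flags=0010 CC?F → skip
[3] flags=0010 → (cmp)
[4] flags=0010 CC?F → skip
[5] flags=0010 NE?T → r2=0x53
[6] flags=0010 → (cmp)
[7] flags=0010 GT?T → r5=0xc7
[8] flags=0010 LT?F → skip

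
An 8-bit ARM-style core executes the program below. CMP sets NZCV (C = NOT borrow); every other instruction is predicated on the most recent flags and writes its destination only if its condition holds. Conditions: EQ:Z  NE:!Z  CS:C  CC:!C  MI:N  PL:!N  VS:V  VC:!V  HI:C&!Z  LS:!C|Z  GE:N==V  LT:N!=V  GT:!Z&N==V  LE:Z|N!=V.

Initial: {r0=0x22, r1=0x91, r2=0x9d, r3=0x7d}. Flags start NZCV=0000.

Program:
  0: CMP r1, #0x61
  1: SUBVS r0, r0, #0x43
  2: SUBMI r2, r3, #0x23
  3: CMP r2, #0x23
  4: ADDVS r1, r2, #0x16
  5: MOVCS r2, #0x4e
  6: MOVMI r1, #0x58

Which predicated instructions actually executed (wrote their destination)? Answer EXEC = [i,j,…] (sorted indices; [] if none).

0: ✓ CMP  NZCV=0011
1: ✓ SUBVS  r0←0xdf
2: · SUBMI
3: ✓ CMP  NZCV=0011
4: ✓ ADDVS  r1←0xb3
5: ✓ MOVCS  r2←0x4e
6: · MOVMI

EXEC = [1,4,5]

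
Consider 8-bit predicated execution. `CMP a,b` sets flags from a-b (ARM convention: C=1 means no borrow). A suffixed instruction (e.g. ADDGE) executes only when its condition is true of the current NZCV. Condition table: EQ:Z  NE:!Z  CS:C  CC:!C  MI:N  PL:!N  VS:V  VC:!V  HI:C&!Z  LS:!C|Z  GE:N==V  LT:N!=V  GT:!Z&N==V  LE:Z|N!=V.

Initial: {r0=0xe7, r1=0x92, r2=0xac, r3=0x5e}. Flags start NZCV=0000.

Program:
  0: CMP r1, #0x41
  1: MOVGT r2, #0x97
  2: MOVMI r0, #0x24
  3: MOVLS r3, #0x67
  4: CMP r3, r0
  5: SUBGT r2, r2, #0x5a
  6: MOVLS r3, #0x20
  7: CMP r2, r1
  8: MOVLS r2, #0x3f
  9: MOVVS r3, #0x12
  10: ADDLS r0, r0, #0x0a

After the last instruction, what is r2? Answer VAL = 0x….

0: ✓ CMP  NZCV=0011
1: · MOVGT
2: · MOVMI
3: · MOVLS
4: ✓ CMP  NZCV=0000
5: ✓ SUBGT  r2←0x52
6: ✓ MOVLS  r3←0x20
7: ✓ CMP  NZCV=1001
8: ✓ MOVLS  r2←0x3f
9: ✓ MOVVS  r3←0x12
10: ✓ ADDLS  r0←0xf1

VAL = 0x3f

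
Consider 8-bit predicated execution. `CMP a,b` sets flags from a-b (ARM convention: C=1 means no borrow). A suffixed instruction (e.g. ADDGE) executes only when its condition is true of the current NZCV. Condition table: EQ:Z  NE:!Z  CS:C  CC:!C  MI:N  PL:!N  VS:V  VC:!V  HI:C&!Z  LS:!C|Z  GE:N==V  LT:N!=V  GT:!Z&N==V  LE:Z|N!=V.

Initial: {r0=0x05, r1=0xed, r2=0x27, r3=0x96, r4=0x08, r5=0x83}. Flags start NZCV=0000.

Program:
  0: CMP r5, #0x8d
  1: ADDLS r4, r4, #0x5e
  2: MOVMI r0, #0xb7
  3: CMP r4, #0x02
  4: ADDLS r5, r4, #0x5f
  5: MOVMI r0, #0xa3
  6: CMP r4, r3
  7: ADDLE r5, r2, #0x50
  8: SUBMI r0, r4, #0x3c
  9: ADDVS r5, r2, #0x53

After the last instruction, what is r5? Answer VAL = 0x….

[0] flags=1000 → (cmp)
[1] flags=1000 LS?T → r4=0x66
[2] flags=1000 MI?T → r0=0xb7
[3] flags=0010 → (cmp)
[4] flags=0010 LS?F → skip
[5] flags=0010 MI?F → skip
[6] flags=1001 → (cmp)
[7] flags=1001 LE?F → skip
[8] flags=1001 MI?T → r0=0x2a
[9] flags=1001 VS?T → r5=0x7a

VAL = 0x7a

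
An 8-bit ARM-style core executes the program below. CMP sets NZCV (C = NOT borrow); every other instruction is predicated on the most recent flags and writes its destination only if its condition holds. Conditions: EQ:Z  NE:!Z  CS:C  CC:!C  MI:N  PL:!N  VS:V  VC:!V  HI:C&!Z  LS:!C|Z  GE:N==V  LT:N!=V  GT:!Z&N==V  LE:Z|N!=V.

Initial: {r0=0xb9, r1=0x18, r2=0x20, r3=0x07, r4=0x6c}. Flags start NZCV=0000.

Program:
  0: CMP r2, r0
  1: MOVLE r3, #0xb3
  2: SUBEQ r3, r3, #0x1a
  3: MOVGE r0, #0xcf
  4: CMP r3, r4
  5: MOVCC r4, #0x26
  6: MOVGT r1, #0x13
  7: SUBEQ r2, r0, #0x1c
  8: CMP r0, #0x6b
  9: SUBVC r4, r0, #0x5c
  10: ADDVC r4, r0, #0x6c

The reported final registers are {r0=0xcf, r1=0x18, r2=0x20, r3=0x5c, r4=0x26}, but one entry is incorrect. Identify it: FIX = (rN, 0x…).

FIX = (r3, 0x07)

0: ✓ CMP  NZCV=0000
1: · MOVLE
2: · SUBEQ
3: ✓ MOVGE  r0←0xcf
4: ✓ CMP  NZCV=1000
5: ✓ MOVCC  r4←0x26
6: · MOVGT
7: · SUBEQ
8: ✓ CMP  NZCV=0011
9: · SUBVC
10: · ADDVC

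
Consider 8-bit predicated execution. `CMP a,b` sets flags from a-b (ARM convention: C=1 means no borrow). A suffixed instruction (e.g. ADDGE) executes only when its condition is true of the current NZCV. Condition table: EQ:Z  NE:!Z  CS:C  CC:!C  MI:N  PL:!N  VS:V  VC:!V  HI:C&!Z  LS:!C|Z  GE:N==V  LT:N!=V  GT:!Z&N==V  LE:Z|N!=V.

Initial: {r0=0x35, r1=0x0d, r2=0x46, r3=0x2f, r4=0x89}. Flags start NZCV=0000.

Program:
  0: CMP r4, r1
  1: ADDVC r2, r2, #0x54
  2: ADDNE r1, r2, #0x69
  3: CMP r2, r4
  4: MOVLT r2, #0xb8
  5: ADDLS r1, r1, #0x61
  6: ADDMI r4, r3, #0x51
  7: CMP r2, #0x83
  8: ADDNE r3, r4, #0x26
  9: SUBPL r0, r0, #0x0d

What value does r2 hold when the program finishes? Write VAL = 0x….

0: ✓ CMP  NZCV=0011
1: · ADDVC
2: ✓ ADDNE  r1←0xaf
3: ✓ CMP  NZCV=1001
4: · MOVLT
5: ✓ ADDLS  r1←0x10
6: ✓ ADDMI  r4←0x80
7: ✓ CMP  NZCV=1001
8: ✓ ADDNE  r3←0xa6
9: · SUBPL

VAL = 0x46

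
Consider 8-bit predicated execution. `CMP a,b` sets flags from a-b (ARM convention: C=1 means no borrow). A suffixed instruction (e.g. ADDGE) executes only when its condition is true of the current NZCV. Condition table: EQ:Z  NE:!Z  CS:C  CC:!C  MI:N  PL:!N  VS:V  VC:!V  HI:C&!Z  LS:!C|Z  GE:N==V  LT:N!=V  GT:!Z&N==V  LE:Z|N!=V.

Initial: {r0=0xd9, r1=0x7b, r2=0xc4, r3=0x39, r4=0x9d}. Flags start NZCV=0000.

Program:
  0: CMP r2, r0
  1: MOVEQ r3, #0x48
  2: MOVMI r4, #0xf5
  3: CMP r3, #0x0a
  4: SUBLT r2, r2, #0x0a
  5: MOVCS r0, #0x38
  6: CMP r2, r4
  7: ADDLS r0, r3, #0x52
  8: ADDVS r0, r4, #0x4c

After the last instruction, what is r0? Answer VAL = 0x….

VAL = 0x8b

[0] flags=1000 → (cmp)
[1] flags=1000 EQ?F → skip
[2] flags=1000 MI?T → r4=0xf5
[3] flags=0010 → (cmp)
[4] flags=0010 LT?F → skip
[5] flags=0010 CS?T → r0=0x38
[6] flags=1000 → (cmp)
[7] flags=1000 LS?T → r0=0x8b
[8] flags=1000 VS?F → skip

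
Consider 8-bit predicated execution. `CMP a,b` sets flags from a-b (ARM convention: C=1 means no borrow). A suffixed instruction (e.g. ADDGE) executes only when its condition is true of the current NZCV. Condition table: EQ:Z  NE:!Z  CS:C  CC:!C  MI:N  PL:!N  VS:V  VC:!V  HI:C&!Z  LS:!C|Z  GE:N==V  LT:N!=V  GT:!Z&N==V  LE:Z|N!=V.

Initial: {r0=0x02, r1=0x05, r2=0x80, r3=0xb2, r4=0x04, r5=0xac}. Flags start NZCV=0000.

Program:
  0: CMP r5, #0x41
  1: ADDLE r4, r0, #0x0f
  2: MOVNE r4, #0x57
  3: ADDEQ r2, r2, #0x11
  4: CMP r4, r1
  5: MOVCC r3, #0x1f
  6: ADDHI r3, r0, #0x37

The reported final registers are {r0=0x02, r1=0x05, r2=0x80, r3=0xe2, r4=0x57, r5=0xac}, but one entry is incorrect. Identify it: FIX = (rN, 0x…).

0: ✓ CMP  NZCV=0011
1: ✓ ADDLE  r4←0x11
2: ✓ MOVNE  r4←0x57
3: · ADDEQ
4: ✓ CMP  NZCV=0010
5: · MOVCC
6: ✓ ADDHI  r3←0x39

FIX = (r3, 0x39)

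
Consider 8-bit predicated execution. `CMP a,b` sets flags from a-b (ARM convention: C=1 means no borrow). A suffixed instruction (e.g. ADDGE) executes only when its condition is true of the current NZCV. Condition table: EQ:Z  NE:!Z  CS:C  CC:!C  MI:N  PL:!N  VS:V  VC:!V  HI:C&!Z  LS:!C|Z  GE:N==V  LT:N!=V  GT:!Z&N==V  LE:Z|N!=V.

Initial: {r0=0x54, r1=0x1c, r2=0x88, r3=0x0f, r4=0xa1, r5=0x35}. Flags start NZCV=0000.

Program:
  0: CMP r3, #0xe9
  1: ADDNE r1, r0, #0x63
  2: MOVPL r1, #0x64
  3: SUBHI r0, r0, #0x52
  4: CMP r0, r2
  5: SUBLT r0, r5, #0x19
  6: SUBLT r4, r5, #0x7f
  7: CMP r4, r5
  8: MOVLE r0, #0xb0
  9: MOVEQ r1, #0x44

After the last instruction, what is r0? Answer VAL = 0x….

0: ✓ CMP  NZCV=0000
1: ✓ ADDNE  r1←0xb7
2: ✓ MOVPL  r1←0x64
3: · SUBHI
4: ✓ CMP  NZCV=1001
5: · SUBLT
6: · SUBLT
7: ✓ CMP  NZCV=0011
8: ✓ MOVLE  r0←0xb0
9: · MOVEQ

VAL = 0xb0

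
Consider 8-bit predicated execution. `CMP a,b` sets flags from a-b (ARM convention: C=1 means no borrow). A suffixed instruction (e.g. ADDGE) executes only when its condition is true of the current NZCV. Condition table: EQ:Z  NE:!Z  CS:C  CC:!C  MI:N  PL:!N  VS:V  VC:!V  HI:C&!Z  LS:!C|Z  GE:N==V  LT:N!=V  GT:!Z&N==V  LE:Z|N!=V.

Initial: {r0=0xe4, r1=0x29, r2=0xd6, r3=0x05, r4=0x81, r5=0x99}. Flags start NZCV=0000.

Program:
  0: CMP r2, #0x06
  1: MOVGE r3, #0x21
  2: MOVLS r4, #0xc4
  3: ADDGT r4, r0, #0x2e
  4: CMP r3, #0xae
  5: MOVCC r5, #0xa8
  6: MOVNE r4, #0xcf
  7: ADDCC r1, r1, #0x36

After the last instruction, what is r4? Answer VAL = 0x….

VAL = 0xcf

0: ✓ CMP  NZCV=1010
1: · MOVGE
2: · MOVLS
3: · ADDGT
4: ✓ CMP  NZCV=0000
5: ✓ MOVCC  r5←0xa8
6: ✓ MOVNE  r4←0xcf
7: ✓ ADDCC  r1←0x5f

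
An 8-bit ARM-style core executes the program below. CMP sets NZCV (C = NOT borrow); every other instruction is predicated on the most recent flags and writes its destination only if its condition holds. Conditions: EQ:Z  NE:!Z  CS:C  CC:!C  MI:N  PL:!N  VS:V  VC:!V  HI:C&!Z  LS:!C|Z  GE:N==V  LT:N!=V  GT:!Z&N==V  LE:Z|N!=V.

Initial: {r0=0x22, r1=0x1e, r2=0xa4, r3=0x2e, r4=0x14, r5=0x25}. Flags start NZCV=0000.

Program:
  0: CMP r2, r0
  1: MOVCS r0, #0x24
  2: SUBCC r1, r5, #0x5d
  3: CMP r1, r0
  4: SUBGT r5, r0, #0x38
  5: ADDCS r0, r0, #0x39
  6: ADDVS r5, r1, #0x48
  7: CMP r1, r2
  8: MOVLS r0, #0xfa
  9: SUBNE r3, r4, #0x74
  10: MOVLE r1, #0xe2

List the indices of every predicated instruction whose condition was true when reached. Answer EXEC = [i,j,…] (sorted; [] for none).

0: ✓ CMP  NZCV=1010
1: ✓ MOVCS  r0←0x24
2: · SUBCC
3: ✓ CMP  NZCV=1000
4: · SUBGT
5: · ADDCS
6: · ADDVS
7: ✓ CMP  NZCV=0000
8: ✓ MOVLS  r0←0xfa
9: ✓ SUBNE  r3←0xa0
10: · MOVLE

EXEC = [1,8,9]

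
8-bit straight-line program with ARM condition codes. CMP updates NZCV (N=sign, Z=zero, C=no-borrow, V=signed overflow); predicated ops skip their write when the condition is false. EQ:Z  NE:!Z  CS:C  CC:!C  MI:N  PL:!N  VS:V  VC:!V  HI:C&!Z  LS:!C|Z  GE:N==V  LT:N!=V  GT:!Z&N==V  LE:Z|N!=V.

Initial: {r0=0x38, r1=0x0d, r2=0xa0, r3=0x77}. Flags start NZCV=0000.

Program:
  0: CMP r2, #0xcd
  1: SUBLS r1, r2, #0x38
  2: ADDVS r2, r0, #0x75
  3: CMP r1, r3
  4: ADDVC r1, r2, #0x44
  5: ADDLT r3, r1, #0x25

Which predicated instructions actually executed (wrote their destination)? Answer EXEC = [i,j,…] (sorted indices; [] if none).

[0] flags=1000 → (cmp)
[1] flags=1000 LS?T → r1=0x68
[2] flags=1000 VS?F → skip
[3] flags=1000 → (cmp)
[4] flags=1000 VC?T → r1=0xe4
[5] flags=1000 LT?T → r3=0x09

EXEC = [1,4,5]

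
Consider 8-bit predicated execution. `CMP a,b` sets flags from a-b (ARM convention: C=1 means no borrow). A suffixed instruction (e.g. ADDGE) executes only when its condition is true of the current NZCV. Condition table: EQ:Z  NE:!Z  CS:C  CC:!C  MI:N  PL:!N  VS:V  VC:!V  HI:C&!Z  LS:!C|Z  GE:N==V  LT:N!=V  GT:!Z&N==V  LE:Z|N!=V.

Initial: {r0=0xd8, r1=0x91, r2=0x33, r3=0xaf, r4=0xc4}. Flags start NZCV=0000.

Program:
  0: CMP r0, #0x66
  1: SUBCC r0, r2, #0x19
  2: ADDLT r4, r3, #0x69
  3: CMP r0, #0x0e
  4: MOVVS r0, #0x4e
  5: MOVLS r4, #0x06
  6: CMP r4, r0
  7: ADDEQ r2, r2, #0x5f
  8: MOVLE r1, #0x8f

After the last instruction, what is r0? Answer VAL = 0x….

[0] flags=0011 → (cmp)
[1] flags=0011 CC?F → skip
[2] flags=0011 LT?T → r4=0x18
[3] flags=1010 → (cmp)
[4] flags=1010 VS?F → skip
[5] flags=1010 LS?F → skip
[6] flags=0000 → (cmp)
[7] flags=0000 EQ?F → skip
[8] flags=0000 LE?F → skip

VAL = 0xd8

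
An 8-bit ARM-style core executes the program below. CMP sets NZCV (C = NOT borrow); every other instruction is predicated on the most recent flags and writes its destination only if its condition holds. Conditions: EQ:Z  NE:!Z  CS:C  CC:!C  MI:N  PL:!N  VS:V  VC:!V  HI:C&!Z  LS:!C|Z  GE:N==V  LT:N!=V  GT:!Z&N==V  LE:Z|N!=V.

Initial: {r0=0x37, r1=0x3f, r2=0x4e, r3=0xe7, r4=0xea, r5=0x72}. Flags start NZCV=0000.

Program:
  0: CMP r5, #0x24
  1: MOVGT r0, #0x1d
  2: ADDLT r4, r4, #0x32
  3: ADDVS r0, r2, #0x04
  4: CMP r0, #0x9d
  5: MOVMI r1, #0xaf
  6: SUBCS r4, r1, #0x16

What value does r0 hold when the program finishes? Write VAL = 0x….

0: ✓ CMP  NZCV=0010
1: ✓ MOVGT  r0←0x1d
2: · ADDLT
3: · ADDVS
4: ✓ CMP  NZCV=1001
5: ✓ MOVMI  r1←0xaf
6: · SUBCS

VAL = 0x1d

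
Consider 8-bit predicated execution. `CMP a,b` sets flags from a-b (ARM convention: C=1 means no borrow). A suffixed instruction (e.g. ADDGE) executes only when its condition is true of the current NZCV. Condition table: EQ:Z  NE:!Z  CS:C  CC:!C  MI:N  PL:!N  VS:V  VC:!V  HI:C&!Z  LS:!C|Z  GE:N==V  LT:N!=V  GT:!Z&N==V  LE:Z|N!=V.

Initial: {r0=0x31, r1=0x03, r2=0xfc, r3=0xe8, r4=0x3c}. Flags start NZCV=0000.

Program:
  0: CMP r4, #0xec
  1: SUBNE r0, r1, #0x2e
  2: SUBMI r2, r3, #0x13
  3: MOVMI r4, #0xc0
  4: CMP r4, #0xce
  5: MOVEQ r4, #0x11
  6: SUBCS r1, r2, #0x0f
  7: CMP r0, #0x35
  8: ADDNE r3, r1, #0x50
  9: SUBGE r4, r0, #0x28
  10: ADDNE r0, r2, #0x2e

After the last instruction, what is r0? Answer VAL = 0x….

[0] flags=0000 → (cmp)
[1] flags=0000 NE?T → r0=0xd5
[2] flags=0000 MI?F → skip
[3] flags=0000 MI?F → skip
[4] flags=0000 → (cmp)
[5] flags=0000 EQ?F → skip
[6] flags=0000 CS?F → skip
[7] flags=1010 → (cmp)
[8] flags=1010 NE?T → r3=0x53
[9] flags=1010 GE?F → skip
[10] flags=1010 NE?T → r0=0x2a

VAL = 0x2a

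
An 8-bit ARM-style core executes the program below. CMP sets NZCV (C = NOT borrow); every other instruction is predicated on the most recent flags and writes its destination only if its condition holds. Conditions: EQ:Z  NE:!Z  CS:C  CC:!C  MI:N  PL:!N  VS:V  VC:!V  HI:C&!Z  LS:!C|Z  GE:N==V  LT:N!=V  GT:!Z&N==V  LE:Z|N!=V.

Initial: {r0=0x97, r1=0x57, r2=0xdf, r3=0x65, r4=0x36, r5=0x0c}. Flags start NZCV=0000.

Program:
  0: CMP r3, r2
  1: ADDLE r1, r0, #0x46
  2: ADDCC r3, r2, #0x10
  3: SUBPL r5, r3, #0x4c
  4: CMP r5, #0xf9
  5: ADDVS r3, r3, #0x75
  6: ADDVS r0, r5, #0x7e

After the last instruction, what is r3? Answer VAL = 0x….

VAL = 0xef

[0] flags=1001 → (cmp)
[1] flags=1001 LE?F → skip
[2] flags=1001 CC?T → r3=0xef
[3] flags=1001 PL?F → skip
[4] flags=0000 → (cmp)
[5] flags=0000 VS?F → skip
[6] flags=0000 VS?F → skip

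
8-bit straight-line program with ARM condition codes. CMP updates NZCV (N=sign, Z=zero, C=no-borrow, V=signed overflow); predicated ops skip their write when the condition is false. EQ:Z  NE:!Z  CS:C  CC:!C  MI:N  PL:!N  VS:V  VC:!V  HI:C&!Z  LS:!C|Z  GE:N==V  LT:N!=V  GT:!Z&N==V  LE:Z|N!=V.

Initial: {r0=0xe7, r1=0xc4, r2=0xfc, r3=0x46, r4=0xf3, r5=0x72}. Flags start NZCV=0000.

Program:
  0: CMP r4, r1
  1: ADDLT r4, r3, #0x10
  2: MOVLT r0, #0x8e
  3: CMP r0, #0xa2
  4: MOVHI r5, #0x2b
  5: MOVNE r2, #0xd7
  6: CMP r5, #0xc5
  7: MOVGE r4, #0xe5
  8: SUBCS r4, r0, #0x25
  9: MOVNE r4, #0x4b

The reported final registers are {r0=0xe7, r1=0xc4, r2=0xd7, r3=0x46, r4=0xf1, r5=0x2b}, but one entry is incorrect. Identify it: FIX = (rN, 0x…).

0: ✓ CMP  NZCV=0010
1: · ADDLT
2: · MOVLT
3: ✓ CMP  NZCV=0010
4: ✓ MOVHI  r5←0x2b
5: ✓ MOVNE  r2←0xd7
6: ✓ CMP  NZCV=0000
7: ✓ MOVGE  r4←0xe5
8: · SUBCS
9: ✓ MOVNE  r4←0x4b

FIX = (r4, 0x4b)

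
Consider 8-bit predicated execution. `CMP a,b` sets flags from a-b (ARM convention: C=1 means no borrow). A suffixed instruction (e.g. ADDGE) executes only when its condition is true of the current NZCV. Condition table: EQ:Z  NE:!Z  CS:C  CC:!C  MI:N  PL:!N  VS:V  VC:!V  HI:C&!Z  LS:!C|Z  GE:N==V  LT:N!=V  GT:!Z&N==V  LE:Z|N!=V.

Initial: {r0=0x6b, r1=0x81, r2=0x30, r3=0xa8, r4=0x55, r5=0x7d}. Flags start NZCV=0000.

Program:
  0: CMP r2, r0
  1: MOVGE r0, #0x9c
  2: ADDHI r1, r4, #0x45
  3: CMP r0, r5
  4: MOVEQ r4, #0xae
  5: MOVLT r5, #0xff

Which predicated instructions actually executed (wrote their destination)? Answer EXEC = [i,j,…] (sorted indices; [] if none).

0: ✓ CMP  NZCV=1000
1: · MOVGE
2: · ADDHI
3: ✓ CMP  NZCV=1000
4: · MOVEQ
5: ✓ MOVLT  r5←0xff

EXEC = [5]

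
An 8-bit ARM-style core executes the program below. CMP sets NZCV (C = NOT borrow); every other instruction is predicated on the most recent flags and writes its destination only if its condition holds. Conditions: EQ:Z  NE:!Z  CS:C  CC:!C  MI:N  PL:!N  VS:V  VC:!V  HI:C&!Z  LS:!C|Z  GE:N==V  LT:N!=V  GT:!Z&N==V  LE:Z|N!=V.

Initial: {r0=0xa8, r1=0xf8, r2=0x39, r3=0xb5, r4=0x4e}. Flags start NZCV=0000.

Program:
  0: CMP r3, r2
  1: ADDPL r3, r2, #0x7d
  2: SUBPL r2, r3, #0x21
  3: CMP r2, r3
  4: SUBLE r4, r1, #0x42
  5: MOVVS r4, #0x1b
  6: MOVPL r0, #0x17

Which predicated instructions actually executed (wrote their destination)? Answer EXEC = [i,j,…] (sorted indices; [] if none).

0: ✓ CMP  NZCV=0011
1: ✓ ADDPL  r3←0xb6
2: ✓ SUBPL  r2←0x95
3: ✓ CMP  NZCV=1000
4: ✓ SUBLE  r4←0xb6
5: · MOVVS
6: · MOVPL

EXEC = [1,2,4]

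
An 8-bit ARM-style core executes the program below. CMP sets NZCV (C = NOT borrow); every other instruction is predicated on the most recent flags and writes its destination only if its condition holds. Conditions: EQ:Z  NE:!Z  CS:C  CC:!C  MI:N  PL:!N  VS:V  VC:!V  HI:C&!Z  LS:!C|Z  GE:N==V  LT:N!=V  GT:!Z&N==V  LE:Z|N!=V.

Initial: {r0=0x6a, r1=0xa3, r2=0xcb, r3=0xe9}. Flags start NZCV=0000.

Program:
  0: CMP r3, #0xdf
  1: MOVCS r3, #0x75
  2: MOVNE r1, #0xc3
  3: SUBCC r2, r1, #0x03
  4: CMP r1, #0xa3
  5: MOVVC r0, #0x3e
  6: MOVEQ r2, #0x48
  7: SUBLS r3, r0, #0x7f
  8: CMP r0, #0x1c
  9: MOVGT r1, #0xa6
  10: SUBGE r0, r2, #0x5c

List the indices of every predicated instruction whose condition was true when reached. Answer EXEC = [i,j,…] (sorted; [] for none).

[0] flags=0010 → (cmp)
[1] flags=0010 CS?T → r3=0x75
[2] flags=0010 NE?T → r1=0xc3
[3] flags=0010 CC?F → skip
[4] flags=0010 → (cmp)
[5] flags=0010 VC?T → r0=0x3e
[6] flags=0010 EQ?F → skip
[7] flags=0010 LS?F → skip
[8] flags=0010 → (cmp)
[9] flags=0010 GT?T → r1=0xa6
[10] flags=0010 GE?T → r0=0x6f

EXEC = [1,2,5,9,10]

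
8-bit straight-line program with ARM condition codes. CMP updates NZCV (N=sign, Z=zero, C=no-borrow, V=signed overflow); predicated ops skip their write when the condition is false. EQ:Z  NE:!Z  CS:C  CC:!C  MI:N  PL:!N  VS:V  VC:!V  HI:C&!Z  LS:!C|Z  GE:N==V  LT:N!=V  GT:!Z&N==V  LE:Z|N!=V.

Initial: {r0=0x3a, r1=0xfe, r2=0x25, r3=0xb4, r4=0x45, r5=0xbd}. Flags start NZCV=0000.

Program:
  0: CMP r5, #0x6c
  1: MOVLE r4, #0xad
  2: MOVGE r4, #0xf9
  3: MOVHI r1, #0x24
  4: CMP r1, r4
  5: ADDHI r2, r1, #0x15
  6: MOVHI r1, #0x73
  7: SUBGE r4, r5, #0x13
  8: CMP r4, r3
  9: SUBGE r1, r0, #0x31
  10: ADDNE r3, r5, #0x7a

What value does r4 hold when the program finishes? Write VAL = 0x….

VAL = 0xaa

[0] flags=0011 → (cmp)
[1] flags=0011 LE?T → r4=0xad
[2] flags=0011 GE?F → skip
[3] flags=0011 HI?T → r1=0x24
[4] flags=0000 → (cmp)
[5] flags=0000 HI?F → skip
[6] flags=0000 HI?F → skip
[7] flags=0000 GE?T → r4=0xaa
[8] flags=1000 → (cmp)
[9] flags=1000 GE?F → skip
[10] flags=1000 NE?T → r3=0x37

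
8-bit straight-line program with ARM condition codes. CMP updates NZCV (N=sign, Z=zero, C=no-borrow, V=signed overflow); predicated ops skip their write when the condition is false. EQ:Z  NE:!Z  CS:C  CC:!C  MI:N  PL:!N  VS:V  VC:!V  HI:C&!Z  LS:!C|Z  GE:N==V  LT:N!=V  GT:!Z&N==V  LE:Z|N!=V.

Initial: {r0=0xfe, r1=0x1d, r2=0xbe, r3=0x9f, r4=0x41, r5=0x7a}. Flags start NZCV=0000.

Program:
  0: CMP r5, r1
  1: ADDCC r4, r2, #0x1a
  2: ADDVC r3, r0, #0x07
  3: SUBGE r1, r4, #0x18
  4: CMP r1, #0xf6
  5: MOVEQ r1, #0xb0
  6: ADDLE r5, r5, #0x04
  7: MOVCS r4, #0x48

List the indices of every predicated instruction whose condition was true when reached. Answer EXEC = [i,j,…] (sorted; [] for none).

EXEC = [2,3]

[0] flags=0010 → (cmp)
[1] flags=0010 CC?F → skip
[2] flags=0010 VC?T → r3=0x05
[3] flags=0010 GE?T → r1=0x29
[4] flags=0000 → (cmp)
[5] flags=0000 EQ?F → skip
[6] flags=0000 LE?F → skip
[7] flags=0000 CS?F → skip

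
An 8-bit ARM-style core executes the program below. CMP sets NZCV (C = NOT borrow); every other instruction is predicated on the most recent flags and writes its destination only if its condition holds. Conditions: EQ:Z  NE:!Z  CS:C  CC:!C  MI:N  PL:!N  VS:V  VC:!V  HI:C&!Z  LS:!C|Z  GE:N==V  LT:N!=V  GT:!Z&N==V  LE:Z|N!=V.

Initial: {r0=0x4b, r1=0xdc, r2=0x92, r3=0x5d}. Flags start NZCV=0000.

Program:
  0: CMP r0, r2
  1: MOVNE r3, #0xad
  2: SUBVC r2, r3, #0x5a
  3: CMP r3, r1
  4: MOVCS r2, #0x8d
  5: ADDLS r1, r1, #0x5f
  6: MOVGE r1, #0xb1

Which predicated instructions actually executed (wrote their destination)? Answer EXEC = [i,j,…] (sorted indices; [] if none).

0: ✓ CMP  NZCV=1001
1: ✓ MOVNE  r3←0xad
2: · SUBVC
3: ✓ CMP  NZCV=1000
4: · MOVCS
5: ✓ ADDLS  r1←0x3b
6: · MOVGE

EXEC = [1,5]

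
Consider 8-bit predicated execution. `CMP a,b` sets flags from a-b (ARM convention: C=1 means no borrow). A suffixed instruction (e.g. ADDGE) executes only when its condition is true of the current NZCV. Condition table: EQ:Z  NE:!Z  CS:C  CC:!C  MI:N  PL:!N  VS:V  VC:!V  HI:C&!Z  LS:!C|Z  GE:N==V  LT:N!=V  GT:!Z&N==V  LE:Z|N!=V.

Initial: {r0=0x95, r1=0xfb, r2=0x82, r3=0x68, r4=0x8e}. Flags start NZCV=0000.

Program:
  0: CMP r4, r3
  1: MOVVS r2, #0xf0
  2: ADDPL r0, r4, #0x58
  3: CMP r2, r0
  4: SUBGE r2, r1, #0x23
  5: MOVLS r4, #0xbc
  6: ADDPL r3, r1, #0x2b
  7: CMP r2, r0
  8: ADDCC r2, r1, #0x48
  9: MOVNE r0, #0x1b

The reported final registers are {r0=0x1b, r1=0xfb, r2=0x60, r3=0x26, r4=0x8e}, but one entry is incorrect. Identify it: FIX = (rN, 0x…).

FIX = (r2, 0x43)

0: ✓ CMP  NZCV=0011
1: ✓ MOVVS  r2←0xf0
2: ✓ ADDPL  r0←0xe6
3: ✓ CMP  NZCV=0010
4: ✓ SUBGE  r2←0xd8
5: · MOVLS
6: ✓ ADDPL  r3←0x26
7: ✓ CMP  NZCV=1000
8: ✓ ADDCC  r2←0x43
9: ✓ MOVNE  r0←0x1b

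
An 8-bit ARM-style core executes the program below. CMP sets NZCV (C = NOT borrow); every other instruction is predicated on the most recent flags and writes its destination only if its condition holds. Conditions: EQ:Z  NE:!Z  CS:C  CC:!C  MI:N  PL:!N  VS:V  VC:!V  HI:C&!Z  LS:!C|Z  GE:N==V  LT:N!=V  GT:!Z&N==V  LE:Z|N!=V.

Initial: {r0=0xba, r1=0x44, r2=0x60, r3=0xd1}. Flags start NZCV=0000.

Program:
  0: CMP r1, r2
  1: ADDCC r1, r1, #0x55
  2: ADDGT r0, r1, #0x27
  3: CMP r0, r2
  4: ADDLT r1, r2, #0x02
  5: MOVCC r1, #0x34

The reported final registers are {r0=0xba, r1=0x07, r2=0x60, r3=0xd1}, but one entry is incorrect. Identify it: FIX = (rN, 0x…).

FIX = (r1, 0x62)

[0] flags=1000 → (cmp)
[1] flags=1000 CC?T → r1=0x99
[2] flags=1000 GT?F → skip
[3] flags=0011 → (cmp)
[4] flags=0011 LT?T → r1=0x62
[5] flags=0011 CC?F → skip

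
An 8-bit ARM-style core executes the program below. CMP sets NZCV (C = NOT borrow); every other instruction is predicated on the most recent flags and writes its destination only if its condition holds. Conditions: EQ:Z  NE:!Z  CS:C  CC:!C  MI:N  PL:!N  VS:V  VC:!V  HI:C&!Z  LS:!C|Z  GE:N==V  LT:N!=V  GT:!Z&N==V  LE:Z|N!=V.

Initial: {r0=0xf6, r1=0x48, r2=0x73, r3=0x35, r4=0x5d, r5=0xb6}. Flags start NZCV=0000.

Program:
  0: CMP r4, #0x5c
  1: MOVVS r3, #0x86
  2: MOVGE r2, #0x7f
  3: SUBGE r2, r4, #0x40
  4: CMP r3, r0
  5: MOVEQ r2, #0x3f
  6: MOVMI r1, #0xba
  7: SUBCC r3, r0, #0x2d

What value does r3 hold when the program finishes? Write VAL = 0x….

VAL = 0xc9

0: ✓ CMP  NZCV=0010
1: · MOVVS
2: ✓ MOVGE  r2←0x7f
3: ✓ SUBGE  r2←0x1d
4: ✓ CMP  NZCV=0000
5: · MOVEQ
6: · MOVMI
7: ✓ SUBCC  r3←0xc9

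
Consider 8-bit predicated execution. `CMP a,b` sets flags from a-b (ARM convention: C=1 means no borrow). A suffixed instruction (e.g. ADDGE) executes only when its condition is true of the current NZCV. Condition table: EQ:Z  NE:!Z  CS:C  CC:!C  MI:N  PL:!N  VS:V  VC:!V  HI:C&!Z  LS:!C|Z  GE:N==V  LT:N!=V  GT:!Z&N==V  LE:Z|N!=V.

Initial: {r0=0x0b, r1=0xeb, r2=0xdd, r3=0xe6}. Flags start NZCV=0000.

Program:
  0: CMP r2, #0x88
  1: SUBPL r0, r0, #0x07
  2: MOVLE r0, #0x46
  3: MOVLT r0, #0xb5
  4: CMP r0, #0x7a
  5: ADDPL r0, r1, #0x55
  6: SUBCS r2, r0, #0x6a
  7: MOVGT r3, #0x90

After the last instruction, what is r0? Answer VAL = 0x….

0: ✓ CMP  NZCV=0010
1: ✓ SUBPL  r0←0x04
2: · MOVLE
3: · MOVLT
4: ✓ CMP  NZCV=1000
5: · ADDPL
6: · SUBCS
7: · MOVGT

VAL = 0x04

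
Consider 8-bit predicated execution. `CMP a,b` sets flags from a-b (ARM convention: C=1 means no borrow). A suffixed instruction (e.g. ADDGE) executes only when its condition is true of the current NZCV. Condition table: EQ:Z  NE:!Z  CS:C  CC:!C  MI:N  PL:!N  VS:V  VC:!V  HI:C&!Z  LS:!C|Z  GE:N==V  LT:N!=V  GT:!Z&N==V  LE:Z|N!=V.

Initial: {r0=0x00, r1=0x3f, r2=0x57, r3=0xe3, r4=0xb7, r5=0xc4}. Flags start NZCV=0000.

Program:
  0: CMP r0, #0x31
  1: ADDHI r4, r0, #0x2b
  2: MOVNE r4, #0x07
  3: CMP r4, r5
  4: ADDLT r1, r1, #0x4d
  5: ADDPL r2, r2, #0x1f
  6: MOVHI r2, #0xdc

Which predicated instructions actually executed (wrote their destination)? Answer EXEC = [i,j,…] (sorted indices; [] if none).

EXEC = [2,5]

[0] flags=1000 → (cmp)
[1] flags=1000 HI?F → skip
[2] flags=1000 NE?T → r4=0x07
[3] flags=0000 → (cmp)
[4] flags=0000 LT?F → skip
[5] flags=0000 PL?T → r2=0x76
[6] flags=0000 HI?F → skip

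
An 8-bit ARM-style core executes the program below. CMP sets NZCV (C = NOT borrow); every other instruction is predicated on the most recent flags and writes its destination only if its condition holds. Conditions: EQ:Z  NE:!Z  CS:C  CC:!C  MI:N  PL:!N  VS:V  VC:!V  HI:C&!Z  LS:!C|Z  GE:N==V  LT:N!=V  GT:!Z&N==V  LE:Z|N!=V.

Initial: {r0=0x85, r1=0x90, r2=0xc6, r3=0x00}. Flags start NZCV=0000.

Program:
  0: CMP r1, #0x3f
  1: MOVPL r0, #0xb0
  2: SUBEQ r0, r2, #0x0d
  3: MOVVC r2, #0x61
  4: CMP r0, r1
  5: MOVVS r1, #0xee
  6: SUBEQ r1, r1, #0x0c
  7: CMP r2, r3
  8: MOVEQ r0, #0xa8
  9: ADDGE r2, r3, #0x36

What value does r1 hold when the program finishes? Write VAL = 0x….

0: ✓ CMP  NZCV=0011
1: ✓ MOVPL  r0←0xb0
2: · SUBEQ
3: · MOVVC
4: ✓ CMP  NZCV=0010
5: · MOVVS
6: · SUBEQ
7: ✓ CMP  NZCV=1010
8: · MOVEQ
9: · ADDGE

VAL = 0x90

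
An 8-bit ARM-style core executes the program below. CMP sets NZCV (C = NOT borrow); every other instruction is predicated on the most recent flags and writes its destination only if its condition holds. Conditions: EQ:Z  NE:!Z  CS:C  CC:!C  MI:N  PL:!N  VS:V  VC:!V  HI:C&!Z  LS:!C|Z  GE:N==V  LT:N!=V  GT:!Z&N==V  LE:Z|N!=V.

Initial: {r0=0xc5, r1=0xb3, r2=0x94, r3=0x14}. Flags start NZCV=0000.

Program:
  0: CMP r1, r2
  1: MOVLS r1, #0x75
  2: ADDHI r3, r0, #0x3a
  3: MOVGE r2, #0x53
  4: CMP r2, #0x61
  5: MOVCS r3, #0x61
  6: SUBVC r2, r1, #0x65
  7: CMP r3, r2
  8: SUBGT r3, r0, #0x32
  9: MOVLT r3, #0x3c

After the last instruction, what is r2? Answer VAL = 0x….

0: ✓ CMP  NZCV=0010
1: · MOVLS
2: ✓ ADDHI  r3←0xff
3: ✓ MOVGE  r2←0x53
4: ✓ CMP  NZCV=1000
5: · MOVCS
6: ✓ SUBVC  r2←0x4e
7: ✓ CMP  NZCV=1010
8: · SUBGT
9: ✓ MOVLT  r3←0x3c

VAL = 0x4e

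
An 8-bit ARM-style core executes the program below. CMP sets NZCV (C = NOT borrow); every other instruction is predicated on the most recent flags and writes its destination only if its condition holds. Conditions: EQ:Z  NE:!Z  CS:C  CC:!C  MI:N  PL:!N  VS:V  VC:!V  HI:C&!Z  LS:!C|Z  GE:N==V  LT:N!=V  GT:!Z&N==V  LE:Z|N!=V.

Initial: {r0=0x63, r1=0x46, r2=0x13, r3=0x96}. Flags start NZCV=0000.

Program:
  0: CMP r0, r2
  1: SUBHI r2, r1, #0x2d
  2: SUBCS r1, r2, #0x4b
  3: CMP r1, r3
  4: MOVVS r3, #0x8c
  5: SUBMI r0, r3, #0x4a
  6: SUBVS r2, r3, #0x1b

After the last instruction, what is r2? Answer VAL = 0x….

VAL = 0x19

0: ✓ CMP  NZCV=0010
1: ✓ SUBHI  r2←0x19
2: ✓ SUBCS  r1←0xce
3: ✓ CMP  NZCV=0010
4: · MOVVS
5: · SUBMI
6: · SUBVS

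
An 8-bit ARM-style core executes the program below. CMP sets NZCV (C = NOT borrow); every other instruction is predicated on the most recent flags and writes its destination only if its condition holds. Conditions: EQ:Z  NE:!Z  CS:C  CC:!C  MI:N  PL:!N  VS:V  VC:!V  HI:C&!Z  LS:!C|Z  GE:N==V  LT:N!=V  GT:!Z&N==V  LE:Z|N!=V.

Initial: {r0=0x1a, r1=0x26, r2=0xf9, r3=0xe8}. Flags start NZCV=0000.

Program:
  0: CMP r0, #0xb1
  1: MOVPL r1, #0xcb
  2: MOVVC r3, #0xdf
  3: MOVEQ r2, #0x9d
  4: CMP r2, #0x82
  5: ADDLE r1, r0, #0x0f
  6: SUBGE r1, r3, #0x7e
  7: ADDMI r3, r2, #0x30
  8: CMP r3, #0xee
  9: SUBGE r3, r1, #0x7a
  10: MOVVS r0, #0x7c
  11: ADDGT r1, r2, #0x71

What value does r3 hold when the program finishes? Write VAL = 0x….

VAL = 0xdf

0: ✓ CMP  NZCV=0000
1: ✓ MOVPL  r1←0xcb
2: ✓ MOVVC  r3←0xdf
3: · MOVEQ
4: ✓ CMP  NZCV=0010
5: · ADDLE
6: ✓ SUBGE  r1←0x61
7: · ADDMI
8: ✓ CMP  NZCV=1000
9: · SUBGE
10: · MOVVS
11: · ADDGT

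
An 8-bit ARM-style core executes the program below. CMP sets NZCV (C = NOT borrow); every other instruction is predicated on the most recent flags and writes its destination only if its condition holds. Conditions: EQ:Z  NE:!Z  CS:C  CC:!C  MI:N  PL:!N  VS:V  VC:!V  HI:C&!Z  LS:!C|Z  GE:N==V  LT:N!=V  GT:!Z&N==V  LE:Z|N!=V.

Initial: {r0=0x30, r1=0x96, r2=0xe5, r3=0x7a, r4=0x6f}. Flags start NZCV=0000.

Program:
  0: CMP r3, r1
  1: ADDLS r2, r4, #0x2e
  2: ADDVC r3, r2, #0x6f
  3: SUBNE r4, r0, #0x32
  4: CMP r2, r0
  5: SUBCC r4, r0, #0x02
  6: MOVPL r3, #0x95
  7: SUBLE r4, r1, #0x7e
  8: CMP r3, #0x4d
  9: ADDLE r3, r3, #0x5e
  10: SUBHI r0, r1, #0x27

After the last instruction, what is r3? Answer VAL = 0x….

VAL = 0xf3

0: ✓ CMP  NZCV=1001
1: ✓ ADDLS  r2←0x9d
2: · ADDVC
3: ✓ SUBNE  r4←0xfe
4: ✓ CMP  NZCV=0011
5: · SUBCC
6: ✓ MOVPL  r3←0x95
7: ✓ SUBLE  r4←0x18
8: ✓ CMP  NZCV=0011
9: ✓ ADDLE  r3←0xf3
10: ✓ SUBHI  r0←0x6f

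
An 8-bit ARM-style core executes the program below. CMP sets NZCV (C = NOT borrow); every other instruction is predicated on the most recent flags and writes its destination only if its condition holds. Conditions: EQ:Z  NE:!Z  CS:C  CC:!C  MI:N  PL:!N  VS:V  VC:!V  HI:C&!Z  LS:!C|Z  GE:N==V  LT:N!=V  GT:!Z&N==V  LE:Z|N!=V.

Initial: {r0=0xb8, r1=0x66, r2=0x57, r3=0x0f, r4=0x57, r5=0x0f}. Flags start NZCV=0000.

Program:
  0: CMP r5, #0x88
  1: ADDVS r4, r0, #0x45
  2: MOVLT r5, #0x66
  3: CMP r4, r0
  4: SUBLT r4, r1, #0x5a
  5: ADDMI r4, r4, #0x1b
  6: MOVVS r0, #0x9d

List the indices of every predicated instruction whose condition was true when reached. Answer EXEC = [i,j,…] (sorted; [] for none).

0: ✓ CMP  NZCV=1001
1: ✓ ADDVS  r4←0xfd
2: · MOVLT
3: ✓ CMP  NZCV=0010
4: · SUBLT
5: · ADDMI
6: · MOVVS

EXEC = [1]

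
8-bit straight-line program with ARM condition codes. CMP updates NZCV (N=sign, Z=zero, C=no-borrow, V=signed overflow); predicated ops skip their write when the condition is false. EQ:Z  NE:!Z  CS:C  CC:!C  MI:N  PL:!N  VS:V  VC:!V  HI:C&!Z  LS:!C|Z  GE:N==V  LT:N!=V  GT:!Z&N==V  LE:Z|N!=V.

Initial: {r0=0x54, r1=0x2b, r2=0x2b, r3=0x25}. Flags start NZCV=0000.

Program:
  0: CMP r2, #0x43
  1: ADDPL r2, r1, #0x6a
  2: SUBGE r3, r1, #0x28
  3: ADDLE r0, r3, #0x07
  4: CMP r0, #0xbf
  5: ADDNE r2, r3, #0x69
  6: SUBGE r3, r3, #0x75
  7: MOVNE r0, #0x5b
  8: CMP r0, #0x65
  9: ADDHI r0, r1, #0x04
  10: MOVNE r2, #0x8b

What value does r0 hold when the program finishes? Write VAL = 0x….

VAL = 0x5b

0: ✓ CMP  NZCV=1000
1: · ADDPL
2: · SUBGE
3: ✓ ADDLE  r0←0x2c
4: ✓ CMP  NZCV=0000
5: ✓ ADDNE  r2←0x8e
6: ✓ SUBGE  r3←0xb0
7: ✓ MOVNE  r0←0x5b
8: ✓ CMP  NZCV=1000
9: · ADDHI
10: ✓ MOVNE  r2←0x8b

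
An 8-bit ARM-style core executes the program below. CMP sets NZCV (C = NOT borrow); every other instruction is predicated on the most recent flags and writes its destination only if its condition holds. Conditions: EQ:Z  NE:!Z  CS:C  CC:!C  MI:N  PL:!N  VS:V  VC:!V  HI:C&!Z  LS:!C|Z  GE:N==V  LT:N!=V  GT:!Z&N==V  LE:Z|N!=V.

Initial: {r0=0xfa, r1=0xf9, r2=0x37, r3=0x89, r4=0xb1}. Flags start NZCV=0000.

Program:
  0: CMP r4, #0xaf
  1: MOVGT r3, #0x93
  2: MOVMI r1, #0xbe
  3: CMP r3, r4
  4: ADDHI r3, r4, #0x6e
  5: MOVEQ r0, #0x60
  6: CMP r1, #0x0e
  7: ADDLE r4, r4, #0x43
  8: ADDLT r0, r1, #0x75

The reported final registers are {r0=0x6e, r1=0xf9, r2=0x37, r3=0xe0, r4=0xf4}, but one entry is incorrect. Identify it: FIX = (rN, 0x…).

FIX = (r3, 0x93)

0: ✓ CMP  NZCV=0010
1: ✓ MOVGT  r3←0x93
2: · MOVMI
3: ✓ CMP  NZCV=1000
4: · ADDHI
5: · MOVEQ
6: ✓ CMP  NZCV=1010
7: ✓ ADDLE  r4←0xf4
8: ✓ ADDLT  r0←0x6e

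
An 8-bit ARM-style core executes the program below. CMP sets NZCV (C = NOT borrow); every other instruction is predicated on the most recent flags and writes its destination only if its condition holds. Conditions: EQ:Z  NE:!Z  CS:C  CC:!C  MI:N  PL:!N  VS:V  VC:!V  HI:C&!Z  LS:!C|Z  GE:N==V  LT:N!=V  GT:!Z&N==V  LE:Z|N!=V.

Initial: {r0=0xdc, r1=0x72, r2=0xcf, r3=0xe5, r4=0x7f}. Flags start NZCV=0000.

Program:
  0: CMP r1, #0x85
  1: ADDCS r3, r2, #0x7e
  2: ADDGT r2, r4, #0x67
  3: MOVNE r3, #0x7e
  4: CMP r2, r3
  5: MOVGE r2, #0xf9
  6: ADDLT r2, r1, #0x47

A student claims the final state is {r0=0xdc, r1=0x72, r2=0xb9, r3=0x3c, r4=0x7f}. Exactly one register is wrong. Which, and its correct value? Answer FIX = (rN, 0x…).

0: ✓ CMP  NZCV=1001
1: · ADDCS
2: ✓ ADDGT  r2←0xe6
3: ✓ MOVNE  r3←0x7e
4: ✓ CMP  NZCV=0011
5: · MOVGE
6: ✓ ADDLT  r2←0xb9

FIX = (r3, 0x7e)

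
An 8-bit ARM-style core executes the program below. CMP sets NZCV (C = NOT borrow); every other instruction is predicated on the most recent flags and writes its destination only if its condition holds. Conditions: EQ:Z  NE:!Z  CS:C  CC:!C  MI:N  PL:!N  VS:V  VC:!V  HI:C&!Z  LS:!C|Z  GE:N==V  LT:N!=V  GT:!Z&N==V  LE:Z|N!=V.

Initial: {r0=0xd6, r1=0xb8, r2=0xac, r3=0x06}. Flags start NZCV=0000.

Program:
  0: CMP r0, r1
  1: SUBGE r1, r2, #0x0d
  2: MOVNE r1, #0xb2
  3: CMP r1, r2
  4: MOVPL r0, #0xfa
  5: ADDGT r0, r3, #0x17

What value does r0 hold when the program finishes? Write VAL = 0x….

0: ✓ CMP  NZCV=0010
1: ✓ SUBGE  r1←0x9f
2: ✓ MOVNE  r1←0xb2
3: ✓ CMP  NZCV=0010
4: ✓ MOVPL  r0←0xfa
5: ✓ ADDGT  r0←0x1d

VAL = 0x1d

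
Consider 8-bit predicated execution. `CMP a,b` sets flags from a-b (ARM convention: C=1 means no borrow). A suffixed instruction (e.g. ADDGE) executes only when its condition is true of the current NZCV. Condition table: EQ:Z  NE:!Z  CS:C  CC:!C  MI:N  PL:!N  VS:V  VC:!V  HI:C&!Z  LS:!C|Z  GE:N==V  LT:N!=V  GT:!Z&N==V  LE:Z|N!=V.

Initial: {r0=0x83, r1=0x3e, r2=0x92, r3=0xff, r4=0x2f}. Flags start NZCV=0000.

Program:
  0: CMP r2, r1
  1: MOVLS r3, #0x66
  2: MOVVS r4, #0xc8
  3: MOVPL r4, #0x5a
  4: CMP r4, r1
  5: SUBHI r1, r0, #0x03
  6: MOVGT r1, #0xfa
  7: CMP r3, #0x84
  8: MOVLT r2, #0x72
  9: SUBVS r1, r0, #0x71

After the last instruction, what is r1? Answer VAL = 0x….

0: ✓ CMP  NZCV=0011
1: · MOVLS
2: ✓ MOVVS  r4←0xc8
3: ✓ MOVPL  r4←0x5a
4: ✓ CMP  NZCV=0010
5: ✓ SUBHI  r1←0x80
6: ✓ MOVGT  r1←0xfa
7: ✓ CMP  NZCV=0010
8: · MOVLT
9: · SUBVS

VAL = 0xfa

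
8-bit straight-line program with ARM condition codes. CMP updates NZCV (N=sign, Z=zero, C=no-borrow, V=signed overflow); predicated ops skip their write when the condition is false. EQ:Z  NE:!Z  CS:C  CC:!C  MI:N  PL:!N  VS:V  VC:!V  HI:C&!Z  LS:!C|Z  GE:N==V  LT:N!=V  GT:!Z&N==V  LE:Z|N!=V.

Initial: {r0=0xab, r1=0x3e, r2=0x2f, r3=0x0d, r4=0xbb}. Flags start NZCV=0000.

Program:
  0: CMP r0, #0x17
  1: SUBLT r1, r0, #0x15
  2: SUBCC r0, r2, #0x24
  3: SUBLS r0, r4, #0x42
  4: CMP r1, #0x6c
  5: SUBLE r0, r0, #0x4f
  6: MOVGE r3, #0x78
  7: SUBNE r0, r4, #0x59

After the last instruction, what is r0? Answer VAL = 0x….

VAL = 0x62

[0] flags=1010 → (cmp)
[1] flags=1010 LT?T → r1=0x96
[2] flags=1010 CC?F → skip
[3] flags=1010 LS?F → skip
[4] flags=0011 → (cmp)
[5] flags=0011 LE?T → r0=0x5c
[6] flags=0011 GE?F → skip
[7] flags=0011 NE?T → r0=0x62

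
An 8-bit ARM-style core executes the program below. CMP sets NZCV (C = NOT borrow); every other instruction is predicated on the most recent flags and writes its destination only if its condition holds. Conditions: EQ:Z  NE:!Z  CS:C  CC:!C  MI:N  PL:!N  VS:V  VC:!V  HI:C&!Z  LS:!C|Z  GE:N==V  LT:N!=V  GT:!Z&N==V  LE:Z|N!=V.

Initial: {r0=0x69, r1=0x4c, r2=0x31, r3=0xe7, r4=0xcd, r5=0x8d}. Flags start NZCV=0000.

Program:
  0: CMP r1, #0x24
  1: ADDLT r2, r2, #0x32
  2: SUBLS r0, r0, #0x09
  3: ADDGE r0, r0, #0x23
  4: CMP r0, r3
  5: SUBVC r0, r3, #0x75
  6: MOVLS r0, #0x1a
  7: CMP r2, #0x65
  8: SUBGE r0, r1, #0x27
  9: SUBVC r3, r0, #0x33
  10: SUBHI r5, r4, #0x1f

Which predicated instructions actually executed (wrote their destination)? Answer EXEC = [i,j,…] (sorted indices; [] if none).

EXEC = [3,5,6,9]

[0] flags=0010 → (cmp)
[1] flags=0010 LT?F → skip
[2] flags=0010 LS?F → skip
[3] flags=0010 GE?T → r0=0x8c
[4] flags=1000 → (cmp)
[5] flags=1000 VC?T → r0=0x72
[6] flags=1000 LS?T → r0=0x1a
[7] flags=1000 → (cmp)
[8] flags=1000 GE?F → skip
[9] flags=1000 VC?T → r3=0xe7
[10] flags=1000 HI?F → skip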